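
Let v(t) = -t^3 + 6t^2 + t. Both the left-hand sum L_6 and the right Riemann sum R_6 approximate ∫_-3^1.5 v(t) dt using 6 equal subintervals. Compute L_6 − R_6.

L_6 = 104.73046875.
R_6 = 54.94921875.
L_6 − R_6 = 49.78125.

49.78125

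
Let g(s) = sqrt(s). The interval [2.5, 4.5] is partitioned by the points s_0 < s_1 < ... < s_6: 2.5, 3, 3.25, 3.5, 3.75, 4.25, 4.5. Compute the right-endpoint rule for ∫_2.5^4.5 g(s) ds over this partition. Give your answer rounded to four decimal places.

3.8297

Subinterval widths: 0.5, 0.25, 0.25, 0.25, 0.5, 0.25.
Right endpoints: 3, 3.25, 3.5, 3.75, 4.25, 4.5.
g(3) ≈ 1.7321, g(3.25) ≈ 1.8028, g(3.5) ≈ 1.8708, g(3.75) ≈ 1.9365, g(4.25) ≈ 2.0616, g(4.5) ≈ 2.1213.
Sum = Σ Δs_i · g(s_i).
Sum ≈ 3.8297.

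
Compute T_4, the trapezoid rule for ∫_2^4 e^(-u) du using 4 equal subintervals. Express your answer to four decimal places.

Δu = (4 − 2)/4 = 0.5.
f(2) ≈ 0.1353, f(2.5) ≈ 0.0821, f(3) ≈ 0.0498, f(3.5) ≈ 0.0302, f(4) ≈ 0.0183.
T_4 = (Δu/2)·[f(u_0) + 2f(u_1) + 2f(u_2) + 2f(u_3) + f(u_4)].
Sum ≈ 0.1194.

0.1194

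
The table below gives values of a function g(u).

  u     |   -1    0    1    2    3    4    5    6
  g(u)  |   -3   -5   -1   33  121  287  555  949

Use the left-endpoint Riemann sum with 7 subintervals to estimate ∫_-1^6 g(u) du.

Δu = 1.
Sum = 1·[(-3) + (-5) + (-1) + 33 + 121 + 287 + 555] = 987.

987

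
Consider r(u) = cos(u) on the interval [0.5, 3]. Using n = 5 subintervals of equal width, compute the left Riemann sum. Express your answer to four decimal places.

0.1357

Δu = (3 − 0.5)/5 = 0.5.
Left endpoints: 0.5, 1, 1.5, 2, 2.5.
r(0.5) ≈ 0.8776, r(1) ≈ 0.5403, r(1.5) ≈ 0.0707, r(2) ≈ -0.4161, r(2.5) ≈ -0.8011.
Sum = Δu · [r(0.5) + r(1) + r(1.5) + r(2) + r(2.5)].
Sum ≈ 0.1357.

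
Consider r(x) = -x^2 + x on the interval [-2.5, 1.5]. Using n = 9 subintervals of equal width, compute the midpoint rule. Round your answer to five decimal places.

Δx = (1.5 − (-2.5))/9 = 4/9.
Midpoints: -41/18, -11/6, -25/18, -17/18, -0.5, -1/18, 7/18, 5/6, 23/18.
r(-41/18) = -2419/324, r(-11/6) = -187/36, r(-25/18) = -1075/324, r(-17/18) = -595/324, r(-0.5) = -0.75, r(-1/18) = -19/324, r(7/18) = 77/324, r(5/6) = 5/36, r(23/18) = -115/324.
Sum = Δx · [r(-41/18) + r(-11/6) + r(-25/18) + ...].
Sum ≈ -8.26749.

-8.26749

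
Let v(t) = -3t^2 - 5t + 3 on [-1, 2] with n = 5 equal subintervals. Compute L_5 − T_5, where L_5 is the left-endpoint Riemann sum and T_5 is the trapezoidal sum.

L_5 = -0.84.
T_5 = -8.04.
L_5 − T_5 = 7.2.

7.2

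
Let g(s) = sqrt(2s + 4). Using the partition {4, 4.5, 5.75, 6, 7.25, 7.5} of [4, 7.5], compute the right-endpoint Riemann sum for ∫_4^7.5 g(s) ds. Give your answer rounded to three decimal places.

Subinterval widths: 0.5, 1.25, 0.25, 1.25, 0.25.
Right endpoints: 4.5, 5.75, 6, 7.25, 7.5.
g(4.5) ≈ 3.606, g(5.75) ≈ 3.937, g(6) ≈ 4.000, g(7.25) ≈ 4.301, g(7.5) ≈ 4.359.
Sum = Σ Δs_i · g(s_i).
Sum ≈ 14.190.

14.190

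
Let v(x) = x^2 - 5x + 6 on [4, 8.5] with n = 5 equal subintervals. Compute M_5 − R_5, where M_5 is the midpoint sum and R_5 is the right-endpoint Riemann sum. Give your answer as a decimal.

-16.09875

M_5 = 69.44625.
R_5 = 85.545.
M_5 − R_5 = -16.09875.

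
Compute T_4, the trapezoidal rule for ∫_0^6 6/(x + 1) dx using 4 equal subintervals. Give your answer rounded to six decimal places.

12.629221

Δx = (6 − 0)/4 = 1.5.
f(0) = 6, f(1.5) = 2.4, f(3) = 1.5, f(4.5) = 12/11, f(6) = 6/7.
T_4 = (Δx/2)·[f(x_0) + 2f(x_1) + 2f(x_2) + 2f(x_3) + f(x_4)].
Sum ≈ 12.629221.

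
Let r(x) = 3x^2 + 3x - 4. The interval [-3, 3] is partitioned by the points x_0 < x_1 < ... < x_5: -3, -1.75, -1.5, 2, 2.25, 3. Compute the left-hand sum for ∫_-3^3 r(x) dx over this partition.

Subinterval widths: 1.25, 0.25, 3.5, 0.25, 0.75.
Left endpoints: -3, -1.75, -1.5, 2, 2.25.
r(-3) = 14, r(-1.75) = -0.0625, r(-1.5) = -1.75, r(2) = 14, r(2.25) = 17.9375.
Sum = Σ Δx_i · r(x_i).
Sum = 28.3125.

28.3125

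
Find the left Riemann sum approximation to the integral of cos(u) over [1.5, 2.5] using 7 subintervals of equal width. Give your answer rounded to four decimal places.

-0.3361

Δu = (2.5 − 1.5)/7 = 1/7.
Left endpoints: 1.5, 23/14, 25/14, 27/14, 29/14, 31/14, 33/14.
f(1.5) ≈ 0.0707, f(23/14) ≈ -0.0720, f(25/14) ≈ -0.2133, f(27/14) ≈ -0.3502, f(29/14) ≈ -0.4800, f(31/14) ≈ -0.6000, f(33/14) ≈ -0.7078.
Sum = Δu · [f(1.5) + f(23/14) + f(25/14) + ...].
Sum ≈ -0.3361.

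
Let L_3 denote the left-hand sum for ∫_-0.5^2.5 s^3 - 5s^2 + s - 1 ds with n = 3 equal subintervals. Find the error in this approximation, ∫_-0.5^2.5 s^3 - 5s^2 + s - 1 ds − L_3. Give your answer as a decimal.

Exact integral: ∫_-0.5^2.5 f(s) ds = -16.5.
L_3 = -11.875.
Error = -16.5 − (-11.875) = -4.625.

-4.625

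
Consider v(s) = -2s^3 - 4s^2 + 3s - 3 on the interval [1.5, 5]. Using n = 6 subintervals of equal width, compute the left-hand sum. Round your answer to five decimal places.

Δs = (5 − 1.5)/6 = 7/12.
Left endpoints: 1.5, 25/12, 8/3, 3.25, 23/6, 53/12.
v(1.5) = -14.25, v(25/12) = -27817/864, v(8/3) = -1657/27, v(3.25) = -104.15625, v(23/6) = -17597/108, v(53/12) = -207437/864.
Sum = Δs · [v(1.5) + v(25/12) + v(8/3) + ...].
Sum ≈ -358.74797.

-358.74797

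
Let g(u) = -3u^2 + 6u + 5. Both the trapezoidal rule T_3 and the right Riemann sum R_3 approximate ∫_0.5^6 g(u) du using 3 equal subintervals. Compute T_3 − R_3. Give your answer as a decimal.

T_3 ≈ -90.368056.
R_3 ≈ -158.430556.
T_3 − R_3 = 68.0625.

68.0625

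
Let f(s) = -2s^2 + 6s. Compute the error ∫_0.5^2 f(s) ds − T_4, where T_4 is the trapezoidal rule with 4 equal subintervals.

Exact integral: ∫_0.5^2 f(s) ds = 6.
T_4 = 5.9296875.
Error = 6 − 5.9296875 = 0.0703125.

0.0703125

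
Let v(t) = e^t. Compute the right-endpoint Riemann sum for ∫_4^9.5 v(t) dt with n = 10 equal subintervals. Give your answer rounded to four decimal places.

17297.7603

Δt = (9.5 − 4)/10 = 0.55.
Right endpoints: 4.55, 5.1, 5.65, 6.2, 6.75, 7.3, 7.85, 8.4, 8.95, 9.5.
v(4.55) ≈ 94.6324, v(5.1) ≈ 164.0219, v(5.65) ≈ 284.2915, v(6.2) ≈ 492.7490, v(6.75) ≈ 854.0588, v(7.3) ≈ 1480.2999, v(7.85) ≈ 2565.7343, v(8.4) ≈ 4447.0667, v(8.95) ≈ 7707.8919, v(9.5) ≈ 13359.7268.
Sum = Δt · [v(4.55) + v(5.1) + v(5.65) + ...].
Sum ≈ 17297.7603.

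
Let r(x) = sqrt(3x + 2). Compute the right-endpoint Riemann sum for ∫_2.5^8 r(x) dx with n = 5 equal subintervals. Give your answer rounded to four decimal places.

Δx = (8 − 2.5)/5 = 1.1.
Right endpoints: 3.6, 4.7, 5.8, 6.9, 8.
r(3.6) ≈ 3.5777, r(4.7) ≈ 4.0125, r(5.8) ≈ 4.4045, r(6.9) ≈ 4.7645, r(8) ≈ 5.0990.
Sum = Δx · [r(3.6) + r(4.7) + r(5.8) + r(6.9) + r(8)].
Sum ≈ 24.0440.

24.0440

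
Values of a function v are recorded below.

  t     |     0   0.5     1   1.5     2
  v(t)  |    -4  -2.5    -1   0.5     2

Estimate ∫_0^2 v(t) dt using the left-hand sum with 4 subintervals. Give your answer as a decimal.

Δt = 0.5.
Sum = 0.5·[(-4) + (-2.5) + (-1) + 0.5] = -3.5.

-3.5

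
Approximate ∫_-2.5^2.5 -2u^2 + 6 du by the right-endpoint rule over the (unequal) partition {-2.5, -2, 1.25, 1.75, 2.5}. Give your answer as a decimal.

Subinterval widths: 0.5, 3.25, 0.5, 0.75.
Right endpoints: -2, 1.25, 1.75, 2.5.
f(-2) = -2, f(1.25) = 2.875, f(1.75) = -0.125, f(2.5) = -6.5.
Sum = Σ Δu_i · f(u_i).
Sum = 3.40625.

3.40625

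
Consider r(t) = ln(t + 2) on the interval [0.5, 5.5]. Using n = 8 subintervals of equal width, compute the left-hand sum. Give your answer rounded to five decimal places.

7.46907

Δt = (5.5 − 0.5)/8 = 0.625.
Left endpoints: 0.5, 1.125, 1.75, 2.375, 3, 3.625, 4.25, 4.875.
r(0.5) ≈ 0.91629, r(1.125) ≈ 1.13943, r(1.75) ≈ 1.32176, r(2.375) ≈ 1.47591, r(3) ≈ 1.60944, r(3.625) ≈ 1.72722, r(4.25) ≈ 1.83258, r(4.875) ≈ 1.92789.
Sum = Δt · [r(0.5) + r(1.125) + r(1.75) + ...].
Sum ≈ 7.46907.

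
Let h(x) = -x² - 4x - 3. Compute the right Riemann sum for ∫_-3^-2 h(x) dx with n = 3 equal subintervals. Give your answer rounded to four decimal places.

Δx = (-2 − (-3))/3 = 1/3.
Right endpoints: -8/3, -7/3, -2.
h(-8/3) = 5/9, h(-7/3) = 8/9, h(-2) = 1.
Sum = Δx · [h(-8/3) + h(-7/3) + h(-2)].
Sum ≈ 0.8148.

0.8148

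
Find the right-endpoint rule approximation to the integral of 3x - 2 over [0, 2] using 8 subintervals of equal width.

2.75

Δx = (2 − 0)/8 = 0.25.
Right endpoints: 0.25, 0.5, 0.75, 1, 1.25, 1.5, 1.75, 2.
f(0.25) = -1.25, f(0.5) = -0.5, f(0.75) = 0.25, f(1) = 1, f(1.25) = 1.75, f(1.5) = 2.5, f(1.75) = 3.25, f(2) = 4.
Sum = Δx · [f(0.25) + f(0.5) + f(0.75) + ...].
Sum = 2.75.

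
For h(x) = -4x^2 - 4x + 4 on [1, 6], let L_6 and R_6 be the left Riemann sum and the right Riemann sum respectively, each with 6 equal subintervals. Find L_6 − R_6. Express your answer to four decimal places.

L_6 ≈ -272.314815.
R_6 ≈ -405.648148.
L_6 − R_6 ≈ 133.3333.

133.3333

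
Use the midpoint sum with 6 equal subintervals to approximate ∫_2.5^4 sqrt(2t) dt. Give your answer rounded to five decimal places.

3.81594

Δt = (4 − 2.5)/6 = 0.25.
Midpoints: 2.625, 2.875, 3.125, 3.375, 3.625, 3.875.
f(2.625) ≈ 2.29129, f(2.875) ≈ 2.39792, f(3.125) ≈ 2.50000, f(3.375) ≈ 2.59808, f(3.625) ≈ 2.69258, f(3.875) ≈ 2.78388.
Sum = Δt · [f(2.625) + f(2.875) + f(3.125) + ...].
Sum ≈ 3.81594.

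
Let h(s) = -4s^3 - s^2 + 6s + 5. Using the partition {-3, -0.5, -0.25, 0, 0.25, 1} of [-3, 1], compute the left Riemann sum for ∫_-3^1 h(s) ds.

222.46875

Subinterval widths: 2.5, 0.25, 0.25, 0.25, 0.75.
Left endpoints: -3, -0.5, -0.25, 0, 0.25.
h(-3) = 86, h(-0.5) = 2.25, h(-0.25) = 3.5, h(0) = 5, h(0.25) = 6.375.
Sum = Σ Δs_i · h(s_i).
Sum = 222.46875.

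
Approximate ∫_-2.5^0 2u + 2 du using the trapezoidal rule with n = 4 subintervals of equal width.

Δu = (0 − (-2.5))/4 = 0.625.
f(-2.5) = -3, f(-1.875) = -1.75, f(-1.25) = -0.5, f(-0.625) = 0.75, f(0) = 2.
T_4 = (Δu/2)·[f(u_0) + 2f(u_1) + 2f(u_2) + 2f(u_3) + f(u_4)].
Sum = -1.25.

-1.25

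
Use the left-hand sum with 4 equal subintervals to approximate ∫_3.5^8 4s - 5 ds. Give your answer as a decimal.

70.875

Δs = (8 − 3.5)/4 = 1.125.
Left endpoints: 3.5, 4.625, 5.75, 6.875.
f(3.5) = 9, f(4.625) = 13.5, f(5.75) = 18, f(6.875) = 22.5.
Sum = Δs · [f(3.5) + f(4.625) + f(5.75) + f(6.875)].
Sum = 70.875.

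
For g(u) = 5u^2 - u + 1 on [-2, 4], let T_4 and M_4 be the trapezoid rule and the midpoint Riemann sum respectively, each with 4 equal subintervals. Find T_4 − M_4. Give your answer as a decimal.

T_4 = 131.25.
M_4 = 114.375.
T_4 − M_4 = 16.875.

16.875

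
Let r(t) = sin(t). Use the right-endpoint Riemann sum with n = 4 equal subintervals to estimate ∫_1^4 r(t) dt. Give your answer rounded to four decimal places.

0.5381

Δt = (4 − 1)/4 = 0.75.
Right endpoints: 1.75, 2.5, 3.25, 4.
r(1.75) ≈ 0.9840, r(2.5) ≈ 0.5985, r(3.25) ≈ -0.1082, r(4) ≈ -0.7568.
Sum = Δt · [r(1.75) + r(2.5) + r(3.25) + r(4)].
Sum ≈ 0.5381.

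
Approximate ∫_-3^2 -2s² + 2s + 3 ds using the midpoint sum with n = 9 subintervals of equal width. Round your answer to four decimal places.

Δs = (2 − (-3))/9 = 5/9.
Midpoints: -49/18, -13/6, -29/18, -19/18, -0.5, 1/18, 11/18, 7/6, 31/18.
f(-49/18) = -2797/162, f(-13/6) = -193/18, f(-29/18) = -877/162, f(-19/18) = -217/162, f(-0.5) = 1.5, f(1/18) = 503/162, f(11/18) = 563/162, f(7/6) = 47/18, f(31/18) = 83/162.
Sum = Δs · [f(-49/18) + f(-13/6) + f(-29/18) + ...].
Sum ≈ -13.0761.

-13.0761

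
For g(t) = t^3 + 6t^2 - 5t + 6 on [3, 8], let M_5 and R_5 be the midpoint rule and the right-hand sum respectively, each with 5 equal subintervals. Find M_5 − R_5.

M_5 = 1856.875.
R_5 = 2280.
M_5 − R_5 = -423.125.

-423.125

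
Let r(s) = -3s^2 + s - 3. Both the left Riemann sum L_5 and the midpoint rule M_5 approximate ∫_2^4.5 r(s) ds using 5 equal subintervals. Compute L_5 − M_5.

L_5 = -71.25.
M_5 = -82.34375.
L_5 − M_5 = 11.09375.

11.09375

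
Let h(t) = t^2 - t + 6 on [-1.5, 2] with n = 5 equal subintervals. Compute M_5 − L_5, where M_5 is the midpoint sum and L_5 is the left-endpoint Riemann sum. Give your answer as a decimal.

M_5 = 23.77375.
L_5 = 24.815.
M_5 − L_5 = -1.04125.

-1.04125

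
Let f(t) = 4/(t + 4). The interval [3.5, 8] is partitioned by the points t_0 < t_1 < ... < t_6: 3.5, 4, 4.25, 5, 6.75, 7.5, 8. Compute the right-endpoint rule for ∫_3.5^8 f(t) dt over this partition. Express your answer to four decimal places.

1.7832

Subinterval widths: 0.5, 0.25, 0.75, 1.75, 0.75, 0.5.
Right endpoints: 4, 4.25, 5, 6.75, 7.5, 8.
f(4) = 0.5, f(4.25) = 16/33, f(5) = 4/9, f(6.75) = 16/43, f(7.5) = 8/23, f(8) = 1/3.
Sum = Σ Δt_i · f(t_i).
Sum ≈ 1.7832.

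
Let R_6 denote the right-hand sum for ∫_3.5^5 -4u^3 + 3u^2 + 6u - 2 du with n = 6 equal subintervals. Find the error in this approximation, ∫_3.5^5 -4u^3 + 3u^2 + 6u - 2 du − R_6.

35.90625

Exact integral: ∫_3.5^5 f(u) du = -357.5625.
R_6 = -393.46875.
Error = -357.5625 − (-393.46875) = 35.90625.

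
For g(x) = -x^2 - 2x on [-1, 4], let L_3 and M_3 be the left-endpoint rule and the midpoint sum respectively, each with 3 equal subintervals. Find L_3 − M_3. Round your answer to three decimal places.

L_3 ≈ -18.14815.
M_3 ≈ -35.50926.
L_3 − M_3 ≈ 17.361.

17.361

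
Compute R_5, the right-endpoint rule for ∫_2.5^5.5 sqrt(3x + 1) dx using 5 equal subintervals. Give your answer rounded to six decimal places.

Δx = (5.5 − 2.5)/5 = 0.6.
Right endpoints: 3.1, 3.7, 4.3, 4.9, 5.5.
f(3.1) ≈ 3.209361, f(3.7) ≈ 3.478505, f(4.3) ≈ 3.728270, f(4.9) ≈ 3.962323, f(5.5) ≈ 4.183300.
Sum = Δx · [f(3.1) + f(3.7) + f(4.3) + f(4.9) + f(5.5)].
Sum ≈ 11.137056.

11.137056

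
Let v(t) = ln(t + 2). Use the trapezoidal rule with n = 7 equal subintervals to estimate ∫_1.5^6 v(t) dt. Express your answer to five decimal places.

Δt = (6 − 1.5)/7 = 9/14.
v(1.5) ≈ 1.25276, v(15/7) ≈ 1.42139, v(39/14) ≈ 1.56564, v(24/7) ≈ 1.69168, v(57/14) ≈ 1.80359, v(33/7) ≈ 1.90424, v(75/14) ≈ 1.99567, v(6) ≈ 2.07944.
T_7 = (Δt/2)·[v(t_0) + 2v(t_1) + ... + 2v(t_{6}) + v(t_7)].
Sum ≈ 7.74534.

7.74534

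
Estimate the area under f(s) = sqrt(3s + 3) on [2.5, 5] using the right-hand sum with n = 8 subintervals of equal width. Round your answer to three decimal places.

9.565

Δs = (5 − 2.5)/8 = 0.3125.
Right endpoints: 2.8125, 3.125, 3.4375, 3.75, 4.0625, 4.375, 4.6875, 5.
f(2.8125) ≈ 3.382, f(3.125) ≈ 3.518, f(3.4375) ≈ 3.649, f(3.75) ≈ 3.775, f(4.0625) ≈ 3.897, f(4.375) ≈ 4.016, f(4.6875) ≈ 4.131, f(5) ≈ 4.243.
Sum = Δs · [f(2.8125) + f(3.125) + f(3.4375) + ...].
Sum ≈ 9.565.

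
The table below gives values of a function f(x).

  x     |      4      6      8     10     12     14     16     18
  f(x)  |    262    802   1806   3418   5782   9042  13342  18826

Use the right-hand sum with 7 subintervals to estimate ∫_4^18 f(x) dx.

106036

Δx = 2.
Sum = 2·[802 + 1806 + 3418 + 5782 + 9042 + 13342 + 18826] = 106036.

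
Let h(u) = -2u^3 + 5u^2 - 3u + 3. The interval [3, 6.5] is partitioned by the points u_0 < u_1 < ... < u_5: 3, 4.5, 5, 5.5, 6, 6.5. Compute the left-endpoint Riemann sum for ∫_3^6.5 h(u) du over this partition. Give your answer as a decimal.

-367.75

Subinterval widths: 1.5, 0.5, 0.5, 0.5, 0.5.
Left endpoints: 3, 4.5, 5, 5.5, 6.
h(3) = -15, h(4.5) = -91.5, h(5) = -137, h(5.5) = -195, h(6) = -267.
Sum = Σ Δu_i · h(u_i).
Sum = -367.75.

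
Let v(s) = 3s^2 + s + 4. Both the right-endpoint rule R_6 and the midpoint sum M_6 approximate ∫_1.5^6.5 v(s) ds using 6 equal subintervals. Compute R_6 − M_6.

R_6 ≈ 365.0694444.
M_6 ≈ 310.3819444.
R_6 − M_6 = 54.6875.

54.6875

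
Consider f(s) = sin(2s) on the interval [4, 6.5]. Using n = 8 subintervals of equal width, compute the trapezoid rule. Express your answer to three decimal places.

-0.509

Δs = (6.5 − 4)/8 = 0.3125.
f(4) ≈ 0.989, f(4.3125) ≈ 0.717, f(4.625) ≈ 0.174, f(4.9375) ≈ -0.435, f(5.25) ≈ -0.880, f(5.5625) ≈ -0.992, f(5.875) ≈ -0.729, f(6.1875) ≈ -0.190, f(6.5) ≈ 0.420.
T_8 = (Δs/2)·[f(s_0) + 2f(s_1) + ... + 2f(s_{7}) + f(s_8)].
Sum ≈ -0.509.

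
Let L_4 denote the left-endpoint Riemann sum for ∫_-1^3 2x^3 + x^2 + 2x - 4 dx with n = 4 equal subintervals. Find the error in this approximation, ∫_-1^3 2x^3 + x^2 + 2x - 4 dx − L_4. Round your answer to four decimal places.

Exact integral: ∫_-1^3 f(x) dx ≈ 41.333333.
L_4 = 10.
Error ≈ 41.333333 − 10 ≈ 31.3333.

31.3333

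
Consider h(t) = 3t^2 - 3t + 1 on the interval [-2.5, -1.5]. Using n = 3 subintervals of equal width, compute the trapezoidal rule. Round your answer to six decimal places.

Δt = (-1.5 − (-2.5))/3 = 1/3.
h(-2.5) = 27.25, h(-13/6) = 259/12, h(-11/6) = 199/12, h(-1.5) = 12.25.
T_3 = (Δt/2)·[h(t_0) + 2h(t_1) + 2h(t_2) + h(t_3)].
Sum ≈ 19.305556.

19.305556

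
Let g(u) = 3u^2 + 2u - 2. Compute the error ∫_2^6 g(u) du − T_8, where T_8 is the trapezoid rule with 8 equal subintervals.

Exact integral: ∫_2^6 g(u) du = 232.
T_8 = 232.5.
Error = 232 − 232.5 = -0.5.

-0.5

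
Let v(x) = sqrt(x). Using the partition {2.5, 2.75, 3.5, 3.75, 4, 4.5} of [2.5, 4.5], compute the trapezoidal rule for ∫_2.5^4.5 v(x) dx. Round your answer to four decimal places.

Subinterval widths: 0.25, 0.75, 0.25, 0.25, 0.5.
v(2.5) ≈ 1.5811, v(2.75) ≈ 1.6583, v(3.5) ≈ 1.8708, v(3.75) ≈ 1.9365, v(4) ≈ 2.0000, v(4.5) ≈ 2.1213.
On each subinterval the trapezoid contributes (Δx_i/2)·[v(x_{i-1}) + v(x_i)].
Sum ≈ 3.7267.

3.7267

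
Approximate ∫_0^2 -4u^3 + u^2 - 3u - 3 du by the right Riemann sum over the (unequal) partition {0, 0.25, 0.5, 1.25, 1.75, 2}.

-34.4375

Subinterval widths: 0.25, 0.25, 0.75, 0.5, 0.25.
Right endpoints: 0.25, 0.5, 1.25, 1.75, 2.
f(0.25) = -3.75, f(0.5) = -4.75, f(1.25) = -13, f(1.75) = -26.625, f(2) = -37.
Sum = Σ Δu_i · f(u_i).
Sum = -34.4375.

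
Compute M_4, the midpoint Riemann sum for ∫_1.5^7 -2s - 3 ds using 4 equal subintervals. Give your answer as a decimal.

Δs = (7 − 1.5)/4 = 1.375.
Midpoints: 2.1875, 3.5625, 4.9375, 6.3125.
f(2.1875) = -7.375, f(3.5625) = -10.125, f(4.9375) = -12.875, f(6.3125) = -15.625.
Sum = Δs · [f(2.1875) + f(3.5625) + f(4.9375) + f(6.3125)].
Sum = -63.25.

-63.25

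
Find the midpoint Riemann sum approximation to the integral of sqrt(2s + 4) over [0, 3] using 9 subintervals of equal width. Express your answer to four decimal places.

Δs = (3 − 0)/9 = 1/3.
Midpoints: 1/6, 0.5, 5/6, 7/6, 1.5, 11/6, 13/6, 2.5, 17/6.
f(1/6) ≈ 2.0817, f(0.5) ≈ 2.2361, f(5/6) ≈ 2.3805, f(7/6) ≈ 2.5166, f(1.5) ≈ 2.6458, f(11/6) ≈ 2.7689, f(13/6) ≈ 2.8868, f(2.5) ≈ 3.0000, f(17/6) ≈ 3.1091.
Sum = Δs · [f(1/6) + f(0.5) + f(5/6) + ...].
Sum ≈ 7.8751.

7.8751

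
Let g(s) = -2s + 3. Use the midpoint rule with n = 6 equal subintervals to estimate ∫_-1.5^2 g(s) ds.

Δs = (2 − (-1.5))/6 = 7/12.
Midpoints: -29/24, -0.625, -1/24, 13/24, 1.125, 41/24.
g(-29/24) = 65/12, g(-0.625) = 4.25, g(-1/24) = 37/12, g(13/24) = 23/12, g(1.125) = 0.75, g(41/24) = -5/12.
Sum = Δs · [g(-29/24) + g(-0.625) + g(-1/24) + ...].
Sum = 8.75.

8.75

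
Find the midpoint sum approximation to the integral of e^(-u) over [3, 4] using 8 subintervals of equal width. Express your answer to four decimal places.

Δu = (4 − 3)/8 = 0.125.
Midpoints: 3.0625, 3.1875, 3.3125, 3.4375, 3.5625, 3.6875, 3.8125, 3.9375.
f(3.0625) ≈ 0.0468, f(3.1875) ≈ 0.0413, f(3.3125) ≈ 0.0364, f(3.4375) ≈ 0.0321, f(3.5625) ≈ 0.0284, f(3.6875) ≈ 0.0250, f(3.8125) ≈ 0.0221, f(3.9375) ≈ 0.0195.
Sum = Δu · [f(3.0625) + f(3.1875) + f(3.3125) + ...].
Sum ≈ 0.0315.

0.0315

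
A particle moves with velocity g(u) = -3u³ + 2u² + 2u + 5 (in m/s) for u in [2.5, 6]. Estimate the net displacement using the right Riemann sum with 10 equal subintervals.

Δu = (6 − 2.5)/10 = 0.35.
Right endpoints: 2.85, 3.2, 3.55, 3.9, 4.25, 4.6, 4.95, 5.3, 5.65, 6.
g(2.85) = -42.502375, g(3.2) = -66.424, g(3.55) = -96.911625, g(3.9) = -134.737, g(4.25) = -180.671875, g(4.6) = -235.488, g(4.95) = -299.957125, g(5.3) = -374.851, g(5.65) = -460.941375, g(6) = -559.
Sum = Δu · [g(2.85) + g(3.2) + g(3.55) + ...].
Sum = -858.01953125.

-858.01953125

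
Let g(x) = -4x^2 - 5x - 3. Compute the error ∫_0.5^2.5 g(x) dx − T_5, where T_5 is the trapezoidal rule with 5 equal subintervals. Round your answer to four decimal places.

0.2133

Exact integral: ∫_0.5^2.5 g(x) dx ≈ -41.666667.
T_5 = -41.88.
Error ≈ -41.666667 − (-41.88) ≈ 0.2133.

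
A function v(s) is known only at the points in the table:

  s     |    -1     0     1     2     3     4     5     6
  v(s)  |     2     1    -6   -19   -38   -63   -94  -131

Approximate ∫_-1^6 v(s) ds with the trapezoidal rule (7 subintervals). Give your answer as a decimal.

Δs = 1.
T_7 = (1/2)·[2 + 2·1 + 2·(-6) + 2·(-19) + 2·(-38) + 2·(-63) + 2·(-94) + (-131)] = -283.5.

-283.5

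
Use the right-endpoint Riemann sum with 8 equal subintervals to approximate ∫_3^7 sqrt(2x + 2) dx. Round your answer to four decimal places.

Δx = (7 − 3)/8 = 0.5.
Right endpoints: 3.5, 4, 4.5, 5, 5.5, 6, 6.5, 7.
f(3.5) ≈ 3.0000, f(4) ≈ 3.1623, f(4.5) ≈ 3.3166, f(5) ≈ 3.4641, f(5.5) ≈ 3.6056, f(6) ≈ 3.7417, f(6.5) ≈ 3.8730, f(7) ≈ 4.0000.
Sum = Δx · [f(3.5) + f(4) + f(4.5) + ...].
Sum ≈ 14.0816.

14.0816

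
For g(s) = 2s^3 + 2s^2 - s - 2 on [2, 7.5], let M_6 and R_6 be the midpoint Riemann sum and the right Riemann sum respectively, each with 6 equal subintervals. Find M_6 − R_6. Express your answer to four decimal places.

M_6 ≈ 1801.076534.
R_6 ≈ 2261.076100.
M_6 − R_6 ≈ -459.9996.

-459.9996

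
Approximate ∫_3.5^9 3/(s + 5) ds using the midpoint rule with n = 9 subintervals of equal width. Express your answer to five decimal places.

Δs = (9 − 3.5)/9 = 11/18.
Midpoints: 137/36, 53/12, 181/36, 203/36, 6.25, 247/36, 269/36, 97/12, 313/36.
f(137/36) = 108/317, f(53/12) = 36/113, f(181/36) = 108/361, f(203/36) = 108/383, f(6.25) = 4/15, f(247/36) = 108/427, f(269/36) = 108/449, f(97/12) = 36/157, f(313/36) = 108/493.
Sum = Δs · [f(137/36) + f(53/12) + f(181/36) + ...].
Sum ≈ 1.49657.

1.49657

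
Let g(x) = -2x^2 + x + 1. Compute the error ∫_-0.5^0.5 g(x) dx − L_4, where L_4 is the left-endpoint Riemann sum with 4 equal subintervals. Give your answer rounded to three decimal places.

Exact integral: ∫_-0.5^0.5 g(x) dx ≈ 0.83333.
L_4 = 0.6875.
Error ≈ 0.83333 − 0.6875 ≈ 0.146.

0.146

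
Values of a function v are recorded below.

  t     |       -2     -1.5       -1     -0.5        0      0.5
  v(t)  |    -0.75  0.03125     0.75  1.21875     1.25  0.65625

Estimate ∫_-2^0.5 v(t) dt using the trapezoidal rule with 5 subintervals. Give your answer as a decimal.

Δt = 0.5.
T_5 = (0.5/2)·[(-0.75) + 2·0.03125 + 2·0.75 + 2·1.21875 + 2·1.25 + 0.65625] = 1.6015625.

1.6015625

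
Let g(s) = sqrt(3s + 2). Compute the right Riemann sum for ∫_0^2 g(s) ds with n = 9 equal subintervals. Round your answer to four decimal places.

Δs = (2 − 0)/9 = 2/9.
Right endpoints: 2/9, 4/9, 2/3, 8/9, 10/9, 4/3, 14/9, 16/9, 2.
g(2/9) ≈ 1.6330, g(4/9) ≈ 1.8257, g(2/3) ≈ 2.0000, g(8/9) ≈ 2.1602, g(10/9) ≈ 2.3094, g(4/3) ≈ 2.4495, g(14/9) ≈ 2.5820, g(16/9) ≈ 2.7080, g(2) ≈ 2.8284.
Sum = Δs · [g(2/9) + g(4/9) + g(2/3) + ...].
Sum ≈ 4.5547.

4.5547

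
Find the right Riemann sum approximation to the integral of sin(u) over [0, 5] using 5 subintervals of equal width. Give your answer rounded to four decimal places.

Δu = (5 − 0)/5 = 1.
Right endpoints: 1, 2, 3, 4, 5.
f(1) ≈ 0.8415, f(2) ≈ 0.9093, f(3) ≈ 0.1411, f(4) ≈ -0.7568, f(5) ≈ -0.9589.
Sum = Δu · [f(1) + f(2) + f(3) + f(4) + f(5)].
Sum ≈ 0.1762.

0.1762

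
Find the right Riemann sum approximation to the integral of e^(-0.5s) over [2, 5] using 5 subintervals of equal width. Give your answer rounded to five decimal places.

Δs = (5 − 2)/5 = 0.6.
Right endpoints: 2.6, 3.2, 3.8, 4.4, 5.
f(2.6) ≈ 0.27253, f(3.2) ≈ 0.20190, f(3.8) ≈ 0.14957, f(4.4) ≈ 0.11080, f(5) ≈ 0.08208.
Sum = Δs · [f(2.6) + f(3.2) + f(3.8) + f(4.4) + f(5)].
Sum ≈ 0.49013.

0.49013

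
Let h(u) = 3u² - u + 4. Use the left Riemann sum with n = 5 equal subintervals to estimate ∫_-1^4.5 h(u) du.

79.09

Δu = (4.5 − (-1))/5 = 1.1.
Left endpoints: -1, 0.1, 1.2, 2.3, 3.4.
h(-1) = 8, h(0.1) = 3.93, h(1.2) = 7.12, h(2.3) = 17.57, h(3.4) = 35.28.
Sum = Δu · [h(-1) + h(0.1) + h(1.2) + h(2.3) + h(3.4)].
Sum = 79.09.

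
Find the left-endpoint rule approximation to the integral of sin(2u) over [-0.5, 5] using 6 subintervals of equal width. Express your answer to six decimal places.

0.348413

Δu = (5 − (-0.5))/6 = 11/12.
Left endpoints: -0.5, 5/12, 4/3, 2.25, 19/6, 49/12.
f(-0.5) ≈ -0.841471, f(5/12) ≈ 0.740177, f(4/3) ≈ 0.457273, f(2.25) ≈ -0.977530, f(19/6) ≈ 0.050127, f(49/12) ≈ 0.951511.
Sum = Δu · [f(-0.5) + f(5/12) + f(4/3) + ...].
Sum ≈ 0.348413.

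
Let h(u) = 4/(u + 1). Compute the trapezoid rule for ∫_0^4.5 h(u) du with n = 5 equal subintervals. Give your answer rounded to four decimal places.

Δu = (4.5 − 0)/5 = 0.9.
h(0) = 4, h(0.9) = 40/19, h(1.8) = 10/7, h(2.7) = 40/37, h(3.6) = 20/23, h(4.5) = 8/11.
T_5 = (Δu/2)·[h(u_0) + 2h(u_1) + ... + 2h(u_{4}) + h(u_5)].
Sum ≈ 7.0633.

7.0633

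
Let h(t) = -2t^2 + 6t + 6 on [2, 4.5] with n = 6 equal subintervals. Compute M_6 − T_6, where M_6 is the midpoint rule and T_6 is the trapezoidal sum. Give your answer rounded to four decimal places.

M_6 ≈ 8.405671.
T_6 ≈ 8.188657.
M_6 − T_6 ≈ 0.2170.

0.2170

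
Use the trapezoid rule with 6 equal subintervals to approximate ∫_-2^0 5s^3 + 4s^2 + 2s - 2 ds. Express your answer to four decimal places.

Δs = (0 − (-2))/6 = 1/3.
f(-2) = -30, f(-5/3) = -469/27, f(-4/3) = -254/27, f(-1) = -5, f(-2/3) = -82/27, f(-1/3) = -65/27, f(0) = -2.
T_6 = (Δs/2)·[f(s_0) + 2f(s_1) + ... + 2f(s_{5}) + f(s_6)].
Sum ≈ -17.7407.

-17.7407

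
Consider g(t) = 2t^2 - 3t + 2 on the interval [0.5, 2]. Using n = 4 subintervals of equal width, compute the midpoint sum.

Δt = (2 − 0.5)/4 = 0.375.
Midpoints: 0.6875, 1.0625, 1.4375, 1.8125.
g(0.6875) = 0.8828125, g(1.0625) = 1.0703125, g(1.4375) = 1.8203125, g(1.8125) = 3.1328125.
Sum = Δt · [g(0.6875) + g(1.0625) + g(1.4375) + g(1.8125)].
Sum = 2.58984375.

2.58984375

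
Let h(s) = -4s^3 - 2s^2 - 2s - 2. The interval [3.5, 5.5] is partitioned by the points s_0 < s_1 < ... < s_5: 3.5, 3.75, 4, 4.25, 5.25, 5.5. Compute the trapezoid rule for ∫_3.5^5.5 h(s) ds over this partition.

-879.71875

Subinterval widths: 0.25, 0.25, 0.25, 1, 0.25.
h(3.5) = -205, h(3.75) = -248.5625, h(4) = -298, h(4.25) = -353.6875, h(5.25) = -646.4375, h(5.5) = -739.
On each subinterval the trapezoid contributes (Δs_i/2)·[h(s_{i-1}) + h(s_i)].
Sum = -879.71875.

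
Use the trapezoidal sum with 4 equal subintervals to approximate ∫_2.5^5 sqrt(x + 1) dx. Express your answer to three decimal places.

5.431

Δx = (5 − 2.5)/4 = 0.625.
f(2.5) ≈ 1.871, f(3.125) ≈ 2.031, f(3.75) ≈ 2.179, f(4.375) ≈ 2.318, f(5) ≈ 2.449.
T_4 = (Δx/2)·[f(x_0) + 2f(x_1) + 2f(x_2) + 2f(x_3) + f(x_4)].
Sum ≈ 5.431.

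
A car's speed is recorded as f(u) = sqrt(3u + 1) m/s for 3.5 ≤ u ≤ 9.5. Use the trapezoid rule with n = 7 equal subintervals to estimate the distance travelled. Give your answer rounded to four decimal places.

Δu = (9.5 − 3.5)/7 = 6/7.
f(3.5) ≈ 3.3912, f(61/14) ≈ 3.7512, f(73/14) ≈ 4.0796, f(85/14) ≈ 4.3834, f(97/14) ≈ 4.6675, f(109/14) ≈ 4.9353, f(121/14) ≈ 5.1893, f(9.5) ≈ 5.4314.
T_7 = (Δu/2)·[f(u_0) + 2f(u_1) + ... + 2f(u_{6}) + f(u_7)].
Sum ≈ 26.9293.

26.9293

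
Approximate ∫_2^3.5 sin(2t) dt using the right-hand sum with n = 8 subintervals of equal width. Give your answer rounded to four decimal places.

Δt = (3.5 − 2)/8 = 0.1875.
Right endpoints: 2.1875, 2.375, 2.5625, 2.75, 2.9375, 3.125, 3.3125, 3.5.
f(2.1875) ≈ -0.9436, f(2.375) ≈ -0.9993, f(2.5625) ≈ -0.9161, f(2.75) ≈ -0.7055, f(2.9375) ≈ -0.3969, f(3.125) ≈ -0.0332, f(3.3125) ≈ 0.3352, f(3.5) ≈ 0.6570.
Sum = Δt · [f(2.1875) + f(2.375) + f(2.5625) + ...].
Sum ≈ -0.5630.

-0.5630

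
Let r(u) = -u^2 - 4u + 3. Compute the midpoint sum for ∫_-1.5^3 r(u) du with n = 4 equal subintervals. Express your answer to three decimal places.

-9.650

Δu = (3 − (-1.5))/4 = 1.125.
Midpoints: -0.9375, 0.1875, 1.3125, 2.4375.
r(-0.9375) = 5.87109375, r(0.1875) = 2.21484375, r(1.3125) = -3.97265625, r(2.4375) = -12.69140625.
Sum = Δu · [r(-0.9375) + r(0.1875) + r(1.3125) + r(2.4375)].
Sum ≈ -9.650.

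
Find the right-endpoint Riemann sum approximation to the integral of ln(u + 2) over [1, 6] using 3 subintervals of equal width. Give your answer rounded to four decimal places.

9.1095

Δu = (6 − 1)/3 = 5/3.
Right endpoints: 8/3, 13/3, 6.
f(8/3) ≈ 1.5404, f(13/3) ≈ 1.8458, f(6) ≈ 2.0794.
Sum = Δu · [f(8/3) + f(13/3) + f(6)].
Sum ≈ 9.1095.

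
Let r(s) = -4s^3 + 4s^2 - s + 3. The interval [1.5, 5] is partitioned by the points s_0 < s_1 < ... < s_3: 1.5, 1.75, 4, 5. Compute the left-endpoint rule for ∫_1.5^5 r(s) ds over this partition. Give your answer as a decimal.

-211.609375

Subinterval widths: 0.25, 2.25, 1.
Left endpoints: 1.5, 1.75, 4.
r(1.5) = -3, r(1.75) = -7.9375, r(4) = -193.
Sum = Σ Δs_i · r(s_i).
Sum = -211.609375.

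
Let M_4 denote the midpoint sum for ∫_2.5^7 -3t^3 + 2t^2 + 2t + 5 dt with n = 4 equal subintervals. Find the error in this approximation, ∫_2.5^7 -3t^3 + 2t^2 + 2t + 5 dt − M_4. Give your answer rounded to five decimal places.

-19.34033

Exact integral: ∫_2.5^7 f(t) dt = -1487.953125.
M_4 ≈ -1468.6127930.
Error ≈ -1487.953125 − (-1468.6127930) ≈ -19.34033.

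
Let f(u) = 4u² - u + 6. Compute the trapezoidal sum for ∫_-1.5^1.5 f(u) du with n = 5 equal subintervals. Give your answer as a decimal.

Δu = (1.5 − (-1.5))/5 = 0.6.
f(-1.5) = 16.5, f(-0.9) = 10.14, f(-0.3) = 6.66, f(0.3) = 6.06, f(0.9) = 8.34, f(1.5) = 13.5.
T_5 = (Δu/2)·[f(u_0) + 2f(u_1) + ... + 2f(u_{4}) + f(u_5)].
Sum = 27.72.

27.72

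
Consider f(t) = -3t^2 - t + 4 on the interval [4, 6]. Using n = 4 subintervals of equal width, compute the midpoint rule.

-153.875

Δt = (6 − 4)/4 = 0.5.
Midpoints: 4.25, 4.75, 5.25, 5.75.
f(4.25) = -54.4375, f(4.75) = -68.4375, f(5.25) = -83.9375, f(5.75) = -100.9375.
Sum = Δt · [f(4.25) + f(4.75) + f(5.25) + f(5.75)].
Sum = -153.875.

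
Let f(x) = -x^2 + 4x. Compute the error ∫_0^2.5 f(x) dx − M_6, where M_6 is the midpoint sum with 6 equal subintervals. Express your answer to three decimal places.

-0.036

Exact integral: ∫_0^2.5 f(x) dx ≈ 7.29167.
M_6 ≈ 7.32784.
Error ≈ 7.29167 − 7.32784 ≈ -0.036.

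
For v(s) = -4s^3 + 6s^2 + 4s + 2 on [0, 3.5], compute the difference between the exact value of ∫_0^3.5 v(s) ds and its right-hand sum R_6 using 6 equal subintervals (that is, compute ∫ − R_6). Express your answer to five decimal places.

27.47743

Exact integral: ∫_0^3.5 v(s) ds = -32.8125.
R_6 ≈ -60.2899306.
Error ≈ -32.8125 − (-60.2899306) ≈ 27.47743.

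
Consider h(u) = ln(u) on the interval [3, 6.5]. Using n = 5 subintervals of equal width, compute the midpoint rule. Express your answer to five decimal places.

5.37452

Δu = (6.5 − 3)/5 = 0.7.
Midpoints: 3.35, 4.05, 4.75, 5.45, 6.15.
h(3.35) ≈ 1.20896, h(4.05) ≈ 1.39872, h(4.75) ≈ 1.55814, h(5.45) ≈ 1.69562, h(6.15) ≈ 1.81645.
Sum = Δu · [h(3.35) + h(4.05) + h(4.75) + h(5.45) + h(6.15)].
Sum ≈ 5.37452.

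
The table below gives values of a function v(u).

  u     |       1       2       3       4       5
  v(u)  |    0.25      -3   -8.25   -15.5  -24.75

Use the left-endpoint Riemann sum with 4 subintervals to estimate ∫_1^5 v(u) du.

-26.5

Δu = 1.
Sum = 1·[0.25 + (-3) + (-8.25) + (-15.5)] = -26.5.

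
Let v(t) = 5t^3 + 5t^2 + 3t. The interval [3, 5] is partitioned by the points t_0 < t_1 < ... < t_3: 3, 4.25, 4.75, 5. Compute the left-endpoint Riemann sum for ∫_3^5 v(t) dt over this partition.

645.42578125

Subinterval widths: 1.25, 0.5, 0.25.
Left endpoints: 3, 4.25, 4.75.
v(3) = 189, v(4.25) = 486.890625, v(4.75) = 662.921875.
Sum = Σ Δt_i · v(t_i).
Sum = 645.42578125.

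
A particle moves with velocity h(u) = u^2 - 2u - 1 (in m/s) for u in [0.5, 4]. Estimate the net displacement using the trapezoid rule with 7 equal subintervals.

Δu = (4 − 0.5)/7 = 0.5.
h(0.5) = -1.75, h(1) = -2, h(1.5) = -1.75, h(2) = -1, h(2.5) = 0.25, h(3) = 2, h(3.5) = 4.25, h(4) = 7.
T_7 = (Δu/2)·[h(u_0) + 2h(u_1) + ... + 2h(u_{6}) + h(u_7)].
Sum = 2.1875.

2.1875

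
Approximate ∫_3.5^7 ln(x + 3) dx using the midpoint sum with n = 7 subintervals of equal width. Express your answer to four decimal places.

Δx = (7 − 3.5)/7 = 0.5.
Midpoints: 3.75, 4.25, 4.75, 5.25, 5.75, 6.25, 6.75.
f(3.75) ≈ 1.9095, f(4.25) ≈ 1.9810, f(4.75) ≈ 2.0477, f(5.25) ≈ 2.1102, f(5.75) ≈ 2.1691, f(6.25) ≈ 2.2246, f(6.75) ≈ 2.2773.
Sum = Δx · [f(3.75) + f(4.25) + f(4.75) + ...].
Sum ≈ 7.3597.

7.3597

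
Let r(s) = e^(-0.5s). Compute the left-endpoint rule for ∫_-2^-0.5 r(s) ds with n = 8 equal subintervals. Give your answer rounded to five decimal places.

3.00508

Δs = (-0.5 − (-2))/8 = 0.1875.
Left endpoints: -2, -1.8125, -1.625, -1.4375, -1.25, -1.0625, -0.875, -0.6875.
r(-2) ≈ 2.71828, r(-1.8125) ≈ 2.47502, r(-1.625) ≈ 2.25353, r(-1.4375) ≈ 2.05187, r(-1.25) ≈ 1.86825, r(-1.0625) ≈ 1.70106, r(-0.875) ≈ 1.54883, r(-0.6875) ≈ 1.41023.
Sum = Δs · [r(-2) + r(-1.8125) + r(-1.625) + ...].
Sum ≈ 3.00508.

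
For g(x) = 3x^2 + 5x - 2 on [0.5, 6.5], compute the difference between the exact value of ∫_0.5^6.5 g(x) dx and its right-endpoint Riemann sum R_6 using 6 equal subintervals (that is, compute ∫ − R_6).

-81

Exact integral: ∫_0.5^6.5 g(x) dx = 367.5.
R_6 = 448.5.
Error = 367.5 − 448.5 = -81.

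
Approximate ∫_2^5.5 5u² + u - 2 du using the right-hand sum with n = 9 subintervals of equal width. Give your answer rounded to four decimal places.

Δu = (5.5 − 2)/9 = 7/18.
Right endpoints: 43/18, 25/9, 19/6, 32/9, 71/18, 13/3, 85/18, 46/9, 5.5.
f(43/18) = 9371/324, f(25/9) = 3188/81, f(19/6) = 1847/36, f(32/9) = 5246/81, f(71/18) = 25835/324, f(13/3) = 866/9, f(85/18) = 37007/324, f(46/9) = 10832/81, f(5.5) = 154.75.
Sum = Δu · [f(43/18) + f(25/9) + f(19/6) + ...].
Sum ≈ 296.7258.

296.7258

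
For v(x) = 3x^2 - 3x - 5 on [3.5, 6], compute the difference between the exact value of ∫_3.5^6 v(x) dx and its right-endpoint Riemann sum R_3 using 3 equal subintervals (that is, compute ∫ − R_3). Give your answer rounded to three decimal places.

-27.431

Exact integral: ∫_3.5^6 v(x) dx = 125.
R_3 ≈ 152.43056.
Error ≈ 125 − 152.43056 ≈ -27.431.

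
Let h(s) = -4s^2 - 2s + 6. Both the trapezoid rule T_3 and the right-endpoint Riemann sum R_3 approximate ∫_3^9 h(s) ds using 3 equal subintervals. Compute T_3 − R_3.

300

T_3 = -988.
R_3 = -1288.
T_3 − R_3 = 300.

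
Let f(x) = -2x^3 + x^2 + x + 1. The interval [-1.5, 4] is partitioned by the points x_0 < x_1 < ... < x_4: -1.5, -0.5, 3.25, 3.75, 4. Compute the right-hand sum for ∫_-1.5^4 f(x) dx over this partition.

Subinterval widths: 1, 3.75, 0.5, 0.25.
Right endpoints: -0.5, 3.25, 3.75, 4.
f(-0.5) = 1, f(3.25) = -53.84375, f(3.75) = -86.65625, f(4) = -107.
Sum = Σ Δx_i · f(x_i).
Sum = -270.9921875.

-270.9921875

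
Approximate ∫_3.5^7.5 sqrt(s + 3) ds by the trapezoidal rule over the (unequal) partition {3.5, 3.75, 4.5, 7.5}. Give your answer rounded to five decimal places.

11.61318

Subinterval widths: 0.25, 0.75, 3.
f(3.5) ≈ 2.54951, f(3.75) ≈ 2.59808, f(4.5) ≈ 2.73861, f(7.5) ≈ 3.24037.
On each subinterval the trapezoid contributes (Δs_i/2)·[f(s_{i-1}) + f(s_i)].
Sum ≈ 11.61318.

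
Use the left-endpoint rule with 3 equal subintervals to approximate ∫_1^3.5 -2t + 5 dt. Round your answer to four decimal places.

Δt = (3.5 − 1)/3 = 5/6.
Left endpoints: 1, 11/6, 8/3.
f(1) = 3, f(11/6) = 4/3, f(8/3) = -1/3.
Sum = Δt · [f(1) + f(11/6) + f(8/3)].
Sum ≈ 3.3333.

3.3333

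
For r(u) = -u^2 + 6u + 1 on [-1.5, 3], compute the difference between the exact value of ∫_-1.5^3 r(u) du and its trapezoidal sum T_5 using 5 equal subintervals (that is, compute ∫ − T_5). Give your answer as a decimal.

Exact integral: ∫_-1.5^3 r(u) du = 14.625.
T_5 = 14.0175.
Error = 14.625 − 14.0175 = 0.6075.

0.6075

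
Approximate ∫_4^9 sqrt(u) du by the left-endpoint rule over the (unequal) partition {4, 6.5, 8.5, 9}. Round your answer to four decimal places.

Subinterval widths: 2.5, 2, 0.5.
Left endpoints: 4, 6.5, 8.5.
f(4) ≈ 2.0000, f(6.5) ≈ 2.5495, f(8.5) ≈ 2.9155.
Sum = Σ Δu_i · f(u_i).
Sum ≈ 11.5568.

11.5568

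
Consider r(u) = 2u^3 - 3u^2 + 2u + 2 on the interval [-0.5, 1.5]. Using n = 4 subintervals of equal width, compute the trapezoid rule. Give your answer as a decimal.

Δu = (1.5 − (-0.5))/4 = 0.5.
r(-0.5) = 0, r(0) = 2, r(0.5) = 2.5, r(1) = 3, r(1.5) = 5.
T_4 = (Δu/2)·[r(u_0) + 2r(u_1) + 2r(u_2) + 2r(u_3) + r(u_4)].
Sum = 5.

5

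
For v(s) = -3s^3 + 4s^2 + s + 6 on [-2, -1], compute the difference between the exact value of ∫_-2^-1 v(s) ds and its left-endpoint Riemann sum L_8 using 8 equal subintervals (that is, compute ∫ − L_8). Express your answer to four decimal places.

-2.0456

Exact integral: ∫_-2^-1 v(s) ds ≈ 25.083333.
L_8 = 27.12890625.
Error ≈ 25.083333 − 27.12890625 ≈ -2.0456.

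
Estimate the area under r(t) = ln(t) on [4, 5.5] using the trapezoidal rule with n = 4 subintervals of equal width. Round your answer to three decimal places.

2.330

Δt = (5.5 − 4)/4 = 0.375.
r(4) ≈ 1.386, r(4.375) ≈ 1.476, r(4.75) ≈ 1.558, r(5.125) ≈ 1.634, r(5.5) ≈ 1.705.
T_4 = (Δt/2)·[r(t_0) + 2r(t_1) + 2r(t_2) + 2r(t_3) + r(t_4)].
Sum ≈ 2.330.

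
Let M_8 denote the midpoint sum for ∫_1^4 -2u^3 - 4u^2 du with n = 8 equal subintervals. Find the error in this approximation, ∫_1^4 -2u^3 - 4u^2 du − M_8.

Exact integral: ∫_1^4 f(u) du = -211.5.
M_8 = -210.83203125.
Error = -211.5 − (-210.83203125) = -0.66796875.

-0.66796875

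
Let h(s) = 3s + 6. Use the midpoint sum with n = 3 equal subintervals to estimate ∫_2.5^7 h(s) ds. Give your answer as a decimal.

Δs = (7 − 2.5)/3 = 1.5.
Midpoints: 3.25, 4.75, 6.25.
h(3.25) = 15.75, h(4.75) = 20.25, h(6.25) = 24.75.
Sum = Δs · [h(3.25) + h(4.75) + h(6.25)].
Sum = 91.125.

91.125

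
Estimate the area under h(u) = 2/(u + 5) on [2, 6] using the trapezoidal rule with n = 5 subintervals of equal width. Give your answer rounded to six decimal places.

0.905263

Δu = (6 − 2)/5 = 0.8.
h(2) = 2/7, h(2.8) = 10/39, h(3.6) = 10/43, h(4.4) = 10/47, h(5.2) = 10/51, h(6) = 2/11.
T_5 = (Δu/2)·[h(u_0) + 2h(u_1) + ... + 2h(u_{4}) + h(u_5)].
Sum ≈ 0.905263.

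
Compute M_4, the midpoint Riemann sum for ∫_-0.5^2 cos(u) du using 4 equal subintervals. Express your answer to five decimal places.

1.41159

Δu = (2 − (-0.5))/4 = 0.625.
Midpoints: -0.1875, 0.4375, 1.0625, 1.6875.
f(-0.1875) ≈ 0.98247, f(0.4375) ≈ 0.90581, f(1.0625) ≈ 0.48669, f(1.6875) ≈ -0.11644.
Sum = Δu · [f(-0.1875) + f(0.4375) + f(1.0625) + f(1.6875)].
Sum ≈ 1.41159.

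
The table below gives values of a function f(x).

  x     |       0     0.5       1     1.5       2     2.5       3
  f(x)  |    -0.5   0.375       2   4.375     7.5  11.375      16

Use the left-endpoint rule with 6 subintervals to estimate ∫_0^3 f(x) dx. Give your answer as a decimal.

12.5625

Δx = 0.5.
Sum = 0.5·[(-0.5) + 0.375 + 2 + 4.375 + 7.5 + 11.375] = 12.5625.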